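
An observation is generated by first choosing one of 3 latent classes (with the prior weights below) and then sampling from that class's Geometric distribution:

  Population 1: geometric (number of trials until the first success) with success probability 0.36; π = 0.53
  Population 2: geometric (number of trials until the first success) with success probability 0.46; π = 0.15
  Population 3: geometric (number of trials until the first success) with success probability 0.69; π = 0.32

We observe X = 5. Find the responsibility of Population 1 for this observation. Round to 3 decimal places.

0.802

By Bayes' theorem, P(k | x) = π_k f_k(x) / Σ_j π_j f_j(x).
Geometric probabilities:
  L_1 = 0.36·(1−0.36)^4 = 0.36·0.167772 = 0.060398
  L_2 = 0.46·(1−0.46)^4 = 0.46·0.0850306 = 0.0391141
  L_3 = 0.69·(1−0.69)^4 = 0.69·0.00923521 = 0.00637229
Weight by the priors:
  π_1·L_1 = 0.53 × 0.060398 = 0.0320109
  π_2·L_2 = 0.15 × 0.0391141 = 0.00586711
  π_3·L_3 = 0.32 × 0.00637229 = 0.00203913
Sum: 0.0320109 + 0.00586711 + 0.00203913 = 0.0399172
P(Population 1 | the observation) ≈ 0.802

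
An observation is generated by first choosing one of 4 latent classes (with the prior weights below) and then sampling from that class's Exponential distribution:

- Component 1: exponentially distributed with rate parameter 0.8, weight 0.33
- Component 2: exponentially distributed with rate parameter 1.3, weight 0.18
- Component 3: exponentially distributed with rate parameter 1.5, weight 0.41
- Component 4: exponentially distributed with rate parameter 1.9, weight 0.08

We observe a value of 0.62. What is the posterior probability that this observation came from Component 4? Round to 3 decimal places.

0.084

Posterior ∝ prior × likelihood, so P(k | x) ∝ π_k f_k(x); normalise over all components.
Exponential densities:
  f_1 = 0.487169
  f_2 = 0.580633
  f_3 = 0.591831
  f_4 = 0.584998
Multiply by the mixture weights:
  π_1·f_1 = 0.33 × 0.487169 = 0.160766
  π_2·f_2 = 0.18 × 0.580633 = 0.104514
  π_3·f_3 = 0.41 × 0.591831 = 0.242651
  π_4·f_4 = 0.08 × 0.584998 = 0.0467999
Evidence: 0.160766 + 0.104514 + 0.242651 + 0.0467999 = 0.55473
P(Component 4 | data) ≈ 0.084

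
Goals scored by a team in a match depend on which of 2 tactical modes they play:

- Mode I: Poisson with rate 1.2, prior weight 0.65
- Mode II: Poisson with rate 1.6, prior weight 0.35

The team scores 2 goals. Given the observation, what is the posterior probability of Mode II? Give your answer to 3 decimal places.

0.391

Apply Bayes' rule: the posterior for each component is proportional to its prior times its likelihood at x.
Poisson probabilities:
  f_I = e^(−1.2)·1.2^2/2! = 0.21686
  f_II = e^(−1.6)·1.6^2/2! = 0.258428
Unnormalised posteriors:
  P(Z=I)·f_I = 0.65 × 0.21686 = 0.140959
  P(Z=II)·f_II = 0.35 × 0.258428 = 0.0904496
Sum: 0.140959 + 0.0904496 = 0.231409
Responsibility of Mode II: 0.0904496 / 0.231409 ≈ 0.391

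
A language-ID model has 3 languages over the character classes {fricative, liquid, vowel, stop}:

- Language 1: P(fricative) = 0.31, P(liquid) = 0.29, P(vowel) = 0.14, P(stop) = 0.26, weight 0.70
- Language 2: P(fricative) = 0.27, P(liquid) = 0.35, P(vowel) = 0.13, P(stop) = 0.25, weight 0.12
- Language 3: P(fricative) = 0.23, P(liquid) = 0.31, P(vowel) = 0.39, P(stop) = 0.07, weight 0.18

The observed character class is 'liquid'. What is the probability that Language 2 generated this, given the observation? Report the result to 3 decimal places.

Posterior ∝ prior × likelihood, so P(k | x) ∝ w_k f_k(x); normalise over all components.
Component likelihoods at x = 'liquid':
  f_1 = P(liquid | comp) = 0.29
  f_2 = P(liquid | comp) = 0.35
  f_3 = P(liquid | comp) = 0.31
Multiply by the mixture weights:
  w_1·f_1 = 0.70 × 0.29 = 0.203
  w_2·f_2 = 0.12 × 0.35 = 0.042
  w_3·f_3 = 0.18 × 0.31 = 0.0558
Evidence: 0.203 + 0.042 + 0.0558 = 0.3008
P(Language 2 | 'liquid') ≈ 0.140

0.140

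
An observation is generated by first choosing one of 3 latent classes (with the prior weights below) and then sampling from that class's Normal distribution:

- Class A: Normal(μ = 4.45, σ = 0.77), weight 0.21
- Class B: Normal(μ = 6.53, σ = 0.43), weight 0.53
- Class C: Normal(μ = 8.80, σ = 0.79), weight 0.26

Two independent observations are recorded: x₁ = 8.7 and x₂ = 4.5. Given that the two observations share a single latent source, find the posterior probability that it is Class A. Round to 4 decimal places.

0.3598

The responsibility of component k is P(Z=k) f_k(x) divided by Σ_j P(Z=j) f_j(x).
Since both observations come from the same component, the likelihood for component k is f_k(x₁)·f_k(x₂).
  p_A = [(1/(0.77·√(2π)))·exp(−(8.7−4.45)²/(2·0.77²)) = 0.518107·exp(-15.23233) = 1.25632e-07] × [0.517016] = 6.49539e-08
  p_B = [(1/(0.43·√(2π)))·exp(−(8.7−6.53)²/(2·0.43²)) = 0.927773·exp(-12.73364) = 2.73711e-06] × [1.34227e-05] = 3.67395e-11
  p_C = [(1/(0.79·√(2π)))·exp(−(8.7−8.80)²/(2·0.79²)) = 0.504990·exp(-0.00801) = 0.500961] × [1.86181e-07] = 9.32693e-08
Weight by the priors:
  P(Z=A)·p_A = 0.21 × 6.49539e-08 = 1.36403e-08
  P(Z=B)·p_B = 0.53 × 3.67395e-11 = 1.9472e-11
  P(Z=C)·p_C = 0.26 × 9.32693e-08 = 2.425e-08
Marginal: 1.36403e-08 + 1.9472e-11 + 2.425e-08 = 3.79098e-08
P(Class A | x₁, x₂) ≈ 0.3598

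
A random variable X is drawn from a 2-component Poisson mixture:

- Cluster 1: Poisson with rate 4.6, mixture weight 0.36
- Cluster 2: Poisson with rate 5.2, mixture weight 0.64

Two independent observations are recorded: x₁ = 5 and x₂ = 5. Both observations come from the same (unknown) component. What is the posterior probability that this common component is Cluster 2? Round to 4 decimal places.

Apply Bayes' rule: the posterior for each component is proportional to its prior times its likelihood at x.
Since both observations come from the same component, the likelihood for component k is f_k(x₁)·f_k(x₂).
  L_1 = [0.172526] × [0.172526] = 0.029765
  L_2 = [0.174785] × [0.174785] = 0.0305498
Multiply by the mixture weights:
  w_1·L_1 = 0.36 × 0.029765 = 0.0107154
  w_2·L_2 = 0.64 × 0.0305498 = 0.0195519
Sum: 0.0107154 + 0.0195519 = 0.0302673
Responsibility of Cluster 2: 0.0195519 / 0.0302673 ≈ 0.6460

0.6460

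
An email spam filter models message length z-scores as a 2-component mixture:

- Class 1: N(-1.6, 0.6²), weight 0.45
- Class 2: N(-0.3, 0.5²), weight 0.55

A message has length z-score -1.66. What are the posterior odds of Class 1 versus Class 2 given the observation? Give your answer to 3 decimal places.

Posterior odds = (π_i f_i(x)) / (π_j f_j(x)); the normalising sum cancels.
Normal densities:
  L_1 = (1/(0.6·√(2π)))·exp(−(-1.66−-1.6)²/(2·0.6²)) = 0.664904·exp(-0.00500) = 0.661588
  L_2 = (1/(0.5·√(2π)))·exp(−(-1.66−-0.3)²/(2·0.5²)) = 0.797885·exp(-3.69920) = 0.0197423
Odds = (0.45/0.55) × (0.661588/0.0197423) = 0.818182 × 33.5112 ≈ 27.418

27.418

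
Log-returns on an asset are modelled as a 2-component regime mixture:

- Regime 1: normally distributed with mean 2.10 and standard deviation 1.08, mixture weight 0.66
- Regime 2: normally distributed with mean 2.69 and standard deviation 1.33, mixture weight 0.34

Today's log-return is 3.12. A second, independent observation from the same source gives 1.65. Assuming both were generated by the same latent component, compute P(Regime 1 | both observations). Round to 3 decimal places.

Posterior ∝ prior × likelihood, so P(k | x) ∝ π_k f_k(x); normalise over all components.
Since both observations come from the same component, the likelihood for component k is f_k(x₁)·f_k(x₂).
  L_1 = [(1/(1.08·√(2π)))·exp(−(3.12−2.10)²/(2·1.08²)) = 0.369391·exp(-0.44599) = 0.236481] × [0.338678] = 0.080091
  L_2 = [(1/(1.33·√(2π)))·exp(−(3.12−2.69)²/(2·1.33²)) = 0.299957·exp(-0.05226) = 0.284682] × [0.220944] = 0.062899
Prior × likelihood for each component:
  π_1·L_1 = 0.66 × 0.080091 = 0.05286
  π_2·L_2 = 0.34 × 0.062899 = 0.0213856
Evidence: 0.05286 + 0.0213856 = 0.0742457
P(Regime 1 | data) = 0.05286 / 0.0742457 ≈ 0.712

0.712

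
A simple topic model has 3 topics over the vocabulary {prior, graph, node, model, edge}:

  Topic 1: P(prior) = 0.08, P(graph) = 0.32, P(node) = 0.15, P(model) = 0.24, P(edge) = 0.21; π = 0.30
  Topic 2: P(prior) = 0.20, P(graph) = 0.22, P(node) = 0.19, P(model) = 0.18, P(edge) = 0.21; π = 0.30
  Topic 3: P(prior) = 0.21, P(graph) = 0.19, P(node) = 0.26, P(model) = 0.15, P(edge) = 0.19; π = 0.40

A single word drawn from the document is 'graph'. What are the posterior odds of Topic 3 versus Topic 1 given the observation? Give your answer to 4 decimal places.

0.7917

Only the two components matter; the odds are (P(Z=i) f_i(x)) / (P(Z=j) f_j(x)).
Categorical probabilities:
  p_1 = P(graph | comp) = 0.32
  p_2 = P(graph | comp) = 0.22
  p_3 = P(graph | comp) = 0.19
Odds = (0.40/0.30) × (0.19/0.32) = 1.33333 × 0.59375 ≈ 0.7917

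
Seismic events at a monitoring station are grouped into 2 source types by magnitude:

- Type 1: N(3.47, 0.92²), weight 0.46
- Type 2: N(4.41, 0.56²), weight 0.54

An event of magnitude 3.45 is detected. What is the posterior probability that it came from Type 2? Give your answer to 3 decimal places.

By Bayes' theorem, P(k | x) = π_k f_k(x) / Σ_j π_j f_j(x).
Component likelihoods at x = 3.45:
  f_1 = (1/(0.92·√(2π)))·exp(−(3.45−3.47)²/(2·0.92²)) = 0.433633·exp(-0.00024) = 0.43353
  f_2 = (1/(0.56·√(2π)))·exp(−(3.45−4.41)²/(2·0.56²)) = 0.712397·exp(-1.46939) = 0.163899
Unnormalised posteriors:
  π_1·f_1 = 0.46 × 0.43353 = 0.199424
  π_2·f_2 = 0.54 × 0.163899 = 0.0885052
Sum: 0.199424 + 0.0885052 = 0.287929
P(Type 2 | 3.45) = 0.0885052 / 0.287929 ≈ 0.307

0.307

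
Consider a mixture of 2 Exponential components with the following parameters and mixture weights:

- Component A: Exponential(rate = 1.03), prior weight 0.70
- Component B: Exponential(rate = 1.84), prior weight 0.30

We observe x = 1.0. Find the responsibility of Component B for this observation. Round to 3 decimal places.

0.254

Posterior ∝ prior × likelihood, so P(k | x) ∝ π_k f_k(x); normalise over all components.
Evaluate each component's likelihood at the observed value:
  L_A = 0.367717
  L_B = 0.292224
Unnormalised posteriors:
  π_A·L_A = 0.70 × 0.367717 = 0.257402
  π_B·L_B = 0.30 × 0.292224 = 0.0876672
Denominator: 0.257402 + 0.0876672 = 0.345069
P(Component B | x) ≈ 0.254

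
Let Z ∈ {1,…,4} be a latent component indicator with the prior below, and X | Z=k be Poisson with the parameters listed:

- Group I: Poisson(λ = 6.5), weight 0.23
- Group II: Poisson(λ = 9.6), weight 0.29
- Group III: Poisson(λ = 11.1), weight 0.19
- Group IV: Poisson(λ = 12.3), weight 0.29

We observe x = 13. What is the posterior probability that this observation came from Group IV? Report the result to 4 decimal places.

The responsibility of component k is π_k f_k(x) divided by Σ_j π_j f_j(x).
Evaluate each component's likelihood at the observed value:
  p_I = e^(−6.5)·6.5^13/13! = 0.00892646
  p_II = e^(−9.6)·9.6^13/13! = 0.0639762
  p_III = e^(−11.1)·11.1^13/13! = 0.0942431
  p_IV = e^(−12.3)·12.3^13/13! = 0.107811
Multiply by the mixture weights:
  π_I·p_I = 0.23 × 0.00892646 = 0.00205309
  π_II·p_II = 0.29 × 0.0639762 = 0.0185531
  π_III·p_III = 0.19 × 0.0942431 = 0.0179062
  π_IV·p_IV = 0.29 × 0.107811 = 0.0312653
Normaliser: 0.00205309 + 0.0185531 + 0.0179062 + 0.0312653 = 0.0697776
So the posterior for Group IV is 0.0312653 / 0.0697776 ≈ 0.4481.

0.4481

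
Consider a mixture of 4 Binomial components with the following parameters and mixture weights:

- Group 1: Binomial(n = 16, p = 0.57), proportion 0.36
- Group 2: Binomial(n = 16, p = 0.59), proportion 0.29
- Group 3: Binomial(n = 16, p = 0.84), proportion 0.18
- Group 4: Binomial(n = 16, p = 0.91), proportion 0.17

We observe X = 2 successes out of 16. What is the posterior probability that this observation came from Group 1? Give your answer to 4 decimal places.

P(component k | x) = P(Z=k)·f_k(x) / marginal(x), where marginal(x) = Σ_j P(Z=j)·f_j(x).
Binomial probabilities:
  f_1 = 0.000288064
  f_2 = 0.000158438
  f_3 = 6.10126e-10
  f_4 = 2.27331e-13
Prior × likelihood for each component:
  P(Z=1)·f_1 = 0.36 × 0.000288064 = 0.000103703
  P(Z=2)·f_2 = 0.29 × 0.000158438 = 4.5947e-05
  P(Z=3)·f_3 = 0.18 × 6.10126e-10 = 1.09823e-10
  P(Z=4)·f_4 = 0.17 × 2.27331e-13 = 3.86463e-14
Sum: 0.000103703 + 4.5947e-05 + 1.09823e-10 + 3.86463e-14 = 0.00014965
P(Group 1 | 2 successes out of 16) = 0.000103703 / 0.00014965 ≈ 0.6930

0.6930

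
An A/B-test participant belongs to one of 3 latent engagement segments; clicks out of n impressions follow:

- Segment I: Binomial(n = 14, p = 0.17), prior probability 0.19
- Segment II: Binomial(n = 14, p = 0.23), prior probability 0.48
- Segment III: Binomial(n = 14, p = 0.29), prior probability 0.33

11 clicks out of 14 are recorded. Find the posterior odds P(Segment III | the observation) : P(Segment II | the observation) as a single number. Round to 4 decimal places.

6.9016

Since P(k|x) ∝ π_k f_k(x), the posterior odds are π_i f_i(x) / (π_j f_j(x)).
Evaluate each component's likelihood at the observed value:
  f_I = C(14,11)·0.17^11·0.83^3 = 364·3.42719e-09·0.571787 = 7.13303e-07
  f_II = C(14,11)·0.23^11·0.77^3 = 364·9.5281e-08·0.456533 = 1.58336e-05
  f_III = C(14,11)·0.29^11·0.71^3 = 364·1.22005e-06·0.357911 = 0.000158948
5.24528e-05 / 7.60013e-06 ≈ 6.9016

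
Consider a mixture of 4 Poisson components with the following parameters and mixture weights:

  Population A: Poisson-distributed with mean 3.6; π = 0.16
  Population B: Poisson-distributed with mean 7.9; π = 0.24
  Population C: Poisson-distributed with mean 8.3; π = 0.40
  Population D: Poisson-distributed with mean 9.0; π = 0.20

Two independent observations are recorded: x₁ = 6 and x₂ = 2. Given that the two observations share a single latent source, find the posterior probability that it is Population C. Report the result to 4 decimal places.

The responsibility of component k is P(Z=k) f_k(x) divided by Σ_j P(Z=j) f_j(x).
Since both observations come from the same component, the likelihood for component k is f_k(x₁)·f_k(x₂).
  f_A = [0.0826081] × [0.177058] = 0.0146264
  f_B = [0.125171] × [0.0115691] = 0.00144811
  f_C = [0.112847] × [0.00856016] = 0.000965993
  f_D = [0.0910903] × [0.0049981] = 0.000455278
Weight by the priors:
  P(Z=A)·f_A = 0.16 × 0.0146264 = 0.00234022
  P(Z=B)·f_B = 0.24 × 0.00144811 = 0.000347546
  P(Z=C)·f_C = 0.40 × 0.000965993 = 0.000386397
  P(Z=D)·f_D = 0.20 × 0.000455278 = 9.10557e-05
Marginal: 0.00234022 + 0.000347546 + 0.000386397 + 9.10557e-05 = 0.00316522
Responsibility of Population C: 0.000386397 / 0.00316522 ≈ 0.1221

0.1221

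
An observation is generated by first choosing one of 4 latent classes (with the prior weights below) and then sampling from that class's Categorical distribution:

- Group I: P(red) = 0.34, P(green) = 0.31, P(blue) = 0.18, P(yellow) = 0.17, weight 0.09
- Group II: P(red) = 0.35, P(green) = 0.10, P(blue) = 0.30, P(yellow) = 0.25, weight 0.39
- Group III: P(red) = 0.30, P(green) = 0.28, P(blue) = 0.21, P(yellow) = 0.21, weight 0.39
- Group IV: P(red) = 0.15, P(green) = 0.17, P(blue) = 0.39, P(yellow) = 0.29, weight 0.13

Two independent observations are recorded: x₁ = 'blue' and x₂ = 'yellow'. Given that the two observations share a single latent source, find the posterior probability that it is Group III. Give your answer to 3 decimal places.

0.269

Posterior ∝ prior × likelihood, so P(k | x) ∝ π_k f_k(x); normalise over all components.
Since both observations come from the same component, the likelihood for component k is f_k(x₁)·f_k(x₂).
  L_I = [P(blue | comp) = 0.18] × [0.17] = 0.0306
  L_II = [P(blue | comp) = 0.30] × [0.25] = 0.075
  L_III = [P(blue | comp) = 0.21] × [0.21] = 0.0441
  L_IV = [P(blue | comp) = 0.39] × [0.29] = 0.1131
Prior × likelihood for each component:
  π_I·L_I = 0.09 × 0.0306 = 0.002754
  π_II·L_II = 0.39 × 0.075 = 0.02925
  π_III·L_III = 0.39 × 0.0441 = 0.017199
  π_IV·L_IV = 0.13 × 0.1131 = 0.014703
Sum: 0.002754 + 0.02925 + 0.017199 + 0.014703 = 0.063906
P(Group III | x₁, x₂) = 0.017199 / 0.063906 ≈ 0.269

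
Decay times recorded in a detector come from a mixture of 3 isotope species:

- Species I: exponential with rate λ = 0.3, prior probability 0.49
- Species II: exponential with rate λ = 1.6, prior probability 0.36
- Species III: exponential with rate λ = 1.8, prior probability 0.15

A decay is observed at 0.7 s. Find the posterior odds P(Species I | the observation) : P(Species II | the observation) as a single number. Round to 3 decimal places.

0.634

Since P(k|x) ∝ P(Z=k) f_k(x), the posterior odds are P(Z=i) f_i(x) / (P(Z=j) f_j(x)).
Component likelihoods at x = 0.7 s:
  f_I = 0.3·e^(−0.3·0.7) = 0.3·e^(−0.2100) = 0.243175
  f_II = 1.6·e^(−1.6·0.7) = 1.6·e^(−1.1200) = 0.522048
  f_III = 1.8·e^(−1.8·0.7) = 1.8·e^(−1.2600) = 0.510577
0.119156 / 0.187937 ≈ 0.634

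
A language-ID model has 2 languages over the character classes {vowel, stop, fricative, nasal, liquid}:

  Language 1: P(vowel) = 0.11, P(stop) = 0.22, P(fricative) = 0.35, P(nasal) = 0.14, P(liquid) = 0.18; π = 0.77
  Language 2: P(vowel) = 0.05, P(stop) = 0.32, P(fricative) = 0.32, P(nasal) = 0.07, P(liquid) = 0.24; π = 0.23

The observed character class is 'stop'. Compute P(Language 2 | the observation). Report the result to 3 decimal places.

The responsibility of component k is π_k f_k(x) divided by Σ_j π_j f_j(x).
Categorical probabilities:
  p_1 = P(stop | comp) = 0.22
  p_2 = P(stop | comp) = 0.32
Weight by the priors:
  π_1·p_1 = 0.77 × 0.22 = 0.1694
  π_2·p_2 = 0.23 × 0.32 = 0.0736
Denominator: 0.1694 + 0.0736 = 0.243
P(Language 2 | the observation) ≈ 0.303

0.303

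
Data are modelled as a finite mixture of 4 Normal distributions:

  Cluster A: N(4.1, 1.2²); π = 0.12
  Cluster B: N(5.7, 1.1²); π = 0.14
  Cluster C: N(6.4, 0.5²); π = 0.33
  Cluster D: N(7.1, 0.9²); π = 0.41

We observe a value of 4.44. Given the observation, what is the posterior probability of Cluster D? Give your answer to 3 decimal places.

0.034

The responsibility of component k is π_k f_k(x) divided by Σ_j π_j f_j(x).
Normal densities:
  p_A = (1/(1.2·√(2π)))·exp(−(4.44−4.1)²/(2·1.2²)) = 0.332452·exp(-0.04014) = 0.319372
  p_B = (1/(1.1·√(2π)))·exp(−(4.44−5.7)²/(2·1.1²)) = 0.362675·exp(-0.65603) = 0.188194
  p_C = (1/(0.5·√(2π)))·exp(−(4.44−6.4)²/(2·0.5²)) = 0.797885·exp(-7.68320) = 0.000367425
  p_D = (1/(0.9·√(2π)))·exp(−(4.44−7.1)²/(2·0.9²)) = 0.443269·exp(-4.36765) = 0.00562108
Multiply by the mixture weights:
  π_A·p_A = 0.12 × 0.319372 = 0.0383246
  π_B·p_B = 0.14 × 0.188194 = 0.0263472
  π_C·p_C = 0.33 × 0.000367425 = 0.00012125
  π_D·p_D = 0.41 × 0.00562108 = 0.00230464
Evidence: 0.0383246 + 0.0263472 + 0.00012125 + 0.00230464 = 0.0670977
So the posterior for Cluster D is 0.00230464 / 0.0670977 ≈ 0.034.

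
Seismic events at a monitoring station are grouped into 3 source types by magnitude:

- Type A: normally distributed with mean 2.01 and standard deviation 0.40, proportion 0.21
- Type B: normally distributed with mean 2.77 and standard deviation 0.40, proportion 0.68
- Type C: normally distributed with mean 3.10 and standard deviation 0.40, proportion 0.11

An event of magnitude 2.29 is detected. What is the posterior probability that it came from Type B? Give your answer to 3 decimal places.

0.650

Posterior ∝ prior × likelihood, so P(k | x) ∝ π_k f_k(x); normalise over all components.
Component likelihoods at x = 2.29:
  L_A = 0.780635
  L_B = 0.485465
  L_C = 0.128354
Unnormalised posteriors:
  π_A·L_A = 0.21 × 0.780635 = 0.163933
  π_B·L_B = 0.68 × 0.485465 = 0.330116
  π_C·L_C = 0.11 × 0.128354 = 0.014119
Sum: 0.163933 + 0.330116 + 0.014119 = 0.508169
P(Type B | data) = 0.330116 / 0.508169 ≈ 0.650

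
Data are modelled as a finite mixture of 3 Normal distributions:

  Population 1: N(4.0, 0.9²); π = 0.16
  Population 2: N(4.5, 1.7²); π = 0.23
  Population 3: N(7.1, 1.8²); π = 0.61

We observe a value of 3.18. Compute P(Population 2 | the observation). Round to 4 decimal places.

P(component k | x) = w_k·f_k(x) / marginal(x), where marginal(x) = Σ_j w_j·f_j(x).
Evaluate each component's likelihood at the observed value:
  L_1 = (1/(0.9·√(2π)))·exp(−(3.18−4.0)²/(2·0.9²)) = 0.443269·exp(-0.41506) = 0.29269
  L_2 = (1/(1.7·√(2π)))·exp(−(3.18−4.5)²/(2·1.7²)) = 0.234672·exp(-0.30145) = 0.173597
  L_3 = (1/(1.8·√(2π)))·exp(−(3.18−7.1)²/(2·1.8²)) = 0.221635·exp(-2.37136) = 0.0206904
Weight by the priors:
  w_1·L_1 = 0.16 × 0.29269 = 0.0468305
  w_2·L_2 = 0.23 × 0.173597 = 0.0399273
  w_3·L_3 = 0.61 × 0.0206904 = 0.0126212
Marginal: 0.0468305 + 0.0399273 + 0.0126212 = 0.0993789
So the posterior for Population 2 is 0.0399273 / 0.0993789 ≈ 0.4018.

0.4018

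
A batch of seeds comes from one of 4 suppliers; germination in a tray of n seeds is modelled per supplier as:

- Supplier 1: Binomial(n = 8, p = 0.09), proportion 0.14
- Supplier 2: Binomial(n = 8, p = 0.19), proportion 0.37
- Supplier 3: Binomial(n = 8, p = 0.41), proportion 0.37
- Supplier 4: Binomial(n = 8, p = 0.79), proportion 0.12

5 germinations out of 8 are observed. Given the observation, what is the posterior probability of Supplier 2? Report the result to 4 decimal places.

0.0383

By Bayes' theorem, P(k | x) = π_k f_k(x) / Σ_j π_j f_j(x).
Binomial probabilities:
  L_1 = C(8,5)·0.09^5·0.91^3 = 56·5.9049e-06·0.753571 = 0.000249187
  L_2 = C(8,5)·0.19^5·0.81^3 = 56·0.00024761·0.531441 = 0.00736904
  L_3 = C(8,5)·0.41^5·0.59^3 = 56·0.0115856·0.205379 = 0.133249
  L_4 = C(8,5)·0.79^5·0.21^3 = 56·0.307706·0.009261 = 0.159581
Weight by the priors:
  π_1·L_1 = 0.14 × 0.000249187 = 3.48861e-05
  π_2·L_2 = 0.37 × 0.00736904 = 0.00272655
  π_3·L_3 = 0.37 × 0.133249 = 0.0493021
  π_4·L_4 = 0.12 × 0.159581 = 0.0191497
Normaliser: 3.48861e-05 + 0.00272655 + 0.0493021 + 0.0191497 = 0.0712132
Responsibility of Supplier 2: 0.00272655 / 0.0712132 ≈ 0.0383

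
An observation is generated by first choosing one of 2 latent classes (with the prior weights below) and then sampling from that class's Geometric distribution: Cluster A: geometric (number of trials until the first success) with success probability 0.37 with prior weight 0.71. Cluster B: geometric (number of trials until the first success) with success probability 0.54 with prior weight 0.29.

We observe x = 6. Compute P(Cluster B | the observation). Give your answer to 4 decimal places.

0.1101

The responsibility of component k is π_k f_k(x) divided by Σ_j π_j f_j(x).
Evaluate each component's likelihood at the observed value:
  f_A = 0.37·(1−0.37)^5 = 0.37·0.0992437 = 0.0367202
  f_B = 0.54·(1−0.54)^5 = 0.54·0.0205963 = 0.011122
Weight by the priors:
  π_A·f_A = 0.71 × 0.0367202 = 0.0260713
  π_B·f_B = 0.29 × 0.011122 = 0.00322538
Marginal: 0.0260713 + 0.00322538 = 0.0292967
P(Cluster B | 6) ≈ 0.1101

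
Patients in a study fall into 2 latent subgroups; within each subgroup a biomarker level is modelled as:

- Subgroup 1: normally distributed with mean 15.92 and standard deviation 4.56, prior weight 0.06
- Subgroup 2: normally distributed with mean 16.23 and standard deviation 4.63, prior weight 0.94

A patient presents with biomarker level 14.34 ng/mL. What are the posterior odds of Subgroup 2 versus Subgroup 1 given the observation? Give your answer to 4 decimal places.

Posterior odds = (w_i f_i(x)) / (w_j f_j(x)); the normalising sum cancels.
Normal densities:
  f_1 = (1/(4.56·√(2π)))·exp(−(14.34−15.92)²/(2·4.56²)) = 0.087487·exp(-0.06003) = 0.0823902
  f_2 = (1/(4.63·√(2π)))·exp(−(14.34−16.23)²/(2·4.63²)) = 0.086165·exp(-0.08332) = 0.0792766
Odds = (0.94/0.06) × (0.0792766/0.0823902) = 15.6667 × 0.96221 ≈ 15.0746

15.0746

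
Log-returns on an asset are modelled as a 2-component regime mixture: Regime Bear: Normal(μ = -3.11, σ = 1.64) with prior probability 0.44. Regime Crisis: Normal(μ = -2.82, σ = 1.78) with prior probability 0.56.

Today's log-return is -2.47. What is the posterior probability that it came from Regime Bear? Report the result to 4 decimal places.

P(component k | x) = π_k·f_k(x) / marginal(x), where marginal(x) = Σ_j π_j·f_j(x).
Evaluate each component's likelihood at the observed value:
  p_Bear = 0.225422
  p_Crisis = 0.219834
Prior × likelihood for each component:
  π_Bear·p_Bear = 0.44 × 0.225422 = 0.0991858
  π_Crisis·p_Crisis = 0.56 × 0.219834 = 0.123107
Normaliser: 0.0991858 + 0.123107 = 0.222293
P(Regime Bear | x) = 0.0991858 / 0.222293 ≈ 0.4462

0.4462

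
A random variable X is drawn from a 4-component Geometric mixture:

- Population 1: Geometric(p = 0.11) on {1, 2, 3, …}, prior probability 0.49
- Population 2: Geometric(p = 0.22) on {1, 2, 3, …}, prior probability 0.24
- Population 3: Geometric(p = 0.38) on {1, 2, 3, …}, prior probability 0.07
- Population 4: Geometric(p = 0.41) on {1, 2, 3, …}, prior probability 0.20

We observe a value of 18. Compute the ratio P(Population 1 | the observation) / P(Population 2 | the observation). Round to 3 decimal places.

Since P(k|x) ∝ π_k f_k(x), the posterior odds are π_i f_i(x) / (π_j f_j(x)).
Component likelihoods at x = 18:
  L_1 = 0.0151713
  L_2 = 0.0032213
  L_3 = 0.000112316
  L_4 = 5.21517e-05
Posterior odds = (π_1·L_1) / (π_2·L_2) = (0.49·0.0151713) / (0.24·0.0032213) = 0.00743394 / 0.000773112 ≈ 9.616

9.616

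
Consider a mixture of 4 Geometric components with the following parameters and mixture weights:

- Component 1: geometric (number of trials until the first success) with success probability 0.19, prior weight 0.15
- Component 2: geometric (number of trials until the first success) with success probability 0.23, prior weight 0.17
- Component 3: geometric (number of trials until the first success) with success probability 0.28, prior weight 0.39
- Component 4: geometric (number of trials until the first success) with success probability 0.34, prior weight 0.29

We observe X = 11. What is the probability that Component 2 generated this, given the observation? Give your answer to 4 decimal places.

0.2394

The responsibility of component k is w_k f_k(x) divided by Σ_j w_j f_j(x).
Evaluate each component's likelihood at the observed value:
  f_1 = 0.19·(1−0.19)^10 = 0.19·0.121577 = 0.0230996
  f_2 = 0.23·(1−0.23)^10 = 0.23·0.0732668 = 0.0168514
  f_3 = 0.28·(1−0.28)^10 = 0.28·0.0374391 = 0.0104829
  f_4 = 0.34·(1−0.34)^10 = 0.34·0.0156834 = 0.00533235
Prior × likelihood for each component:
  w_1·f_1 = 0.15 × 0.0230996 = 0.00346493
  w_2·f_2 = 0.17 × 0.0168514 = 0.00286473
  w_3·f_3 = 0.39 × 0.0104829 = 0.00408835
  w_4·f_4 = 0.29 × 0.00533235 = 0.00154638
Denominator: 0.00346493 + 0.00286473 + 0.00408835 + 0.00154638 = 0.0119644
P(Component 2 | the observation) = 0.00286473 / 0.0119644 ≈ 0.2394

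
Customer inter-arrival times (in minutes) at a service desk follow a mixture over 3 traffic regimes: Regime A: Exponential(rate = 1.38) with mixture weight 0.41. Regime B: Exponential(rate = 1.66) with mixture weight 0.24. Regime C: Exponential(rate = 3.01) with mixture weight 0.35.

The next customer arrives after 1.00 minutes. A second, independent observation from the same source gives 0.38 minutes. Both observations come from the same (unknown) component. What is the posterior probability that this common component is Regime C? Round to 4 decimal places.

P(component k | x) = P(Z=k)·f_k(x) / marginal(x), where marginal(x) = Σ_j P(Z=j)·f_j(x).
Since both observations come from the same component, the likelihood for component k is f_k(x₁)·f_k(x₂).
  p_A = [0.347178] × [0.816836] = 0.283588
  p_B = [0.315631] × [0.883395] = 0.278827
  p_C = [0.148368] × [0.959004] = 0.142285
Prior × likelihood for each component:
  P(Z=A)·p_A = 0.41 × 0.283588 = 0.116271
  P(Z=B)·p_B = 0.24 × 0.278827 = 0.0669184
  P(Z=C)·p_C = 0.35 × 0.142285 = 0.0497999
Sum: 0.116271 + 0.0669184 + 0.0497999 = 0.232989
P(Regime C | data) ≈ 0.2137

0.2137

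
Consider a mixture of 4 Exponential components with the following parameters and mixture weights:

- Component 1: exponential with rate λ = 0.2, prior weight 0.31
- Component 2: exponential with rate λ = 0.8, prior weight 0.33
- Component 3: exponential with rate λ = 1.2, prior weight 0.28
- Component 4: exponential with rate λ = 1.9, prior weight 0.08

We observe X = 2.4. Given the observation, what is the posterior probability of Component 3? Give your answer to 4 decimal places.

0.1934

The responsibility of component k is w_k f_k(x) divided by Σ_j w_j f_j(x).
Component likelihoods at x = 2.4:
  p_1 = 0.123757
  p_2 = 0.117286
  p_3 = 0.0673617
  p_4 = 0.0198779
Unnormalised posteriors:
  w_1·p_1 = 0.31 × 0.123757 = 0.0383646
  w_2·p_2 = 0.33 × 0.117286 = 0.0387042
  w_3·p_3 = 0.28 × 0.0673617 = 0.0188613
  w_4·p_4 = 0.08 × 0.0198779 = 0.00159023
Sum: 0.0383646 + 0.0387042 + 0.0188613 + 0.00159023 = 0.0975203
P(Component 3 | x) ≈ 0.1934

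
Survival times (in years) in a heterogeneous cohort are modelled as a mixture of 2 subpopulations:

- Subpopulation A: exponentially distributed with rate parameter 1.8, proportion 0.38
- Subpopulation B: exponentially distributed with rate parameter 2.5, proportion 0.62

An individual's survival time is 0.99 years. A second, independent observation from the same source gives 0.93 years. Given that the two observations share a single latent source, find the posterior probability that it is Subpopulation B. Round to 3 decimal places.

0.451

Posterior ∝ prior × likelihood, so P(k | x) ∝ P(Z=k) f_k(x); normalise over all components.
Since both observations come from the same component, the likelihood for component k is f_k(x₁)·f_k(x₂).
  L_A = [1.8·e^(−1.8·0.99) = 1.8·e^(−1.7820) = 0.302942] × [0.337492] = 0.102241
  L_B = [2.5·e^(−2.5·0.99) = 2.5·e^(−2.4750) = 0.210407] × [0.244459] = 0.0514359
Multiply by the mixture weights:
  P(Z=A)·L_A = 0.38 × 0.102241 = 0.0388514
  P(Z=B)·L_B = 0.62 × 0.0514359 = 0.0318903
Normaliser: 0.0388514 + 0.0318903 = 0.0707417
Responsibility of Subpopulation B: 0.0318903 / 0.0707417 ≈ 0.451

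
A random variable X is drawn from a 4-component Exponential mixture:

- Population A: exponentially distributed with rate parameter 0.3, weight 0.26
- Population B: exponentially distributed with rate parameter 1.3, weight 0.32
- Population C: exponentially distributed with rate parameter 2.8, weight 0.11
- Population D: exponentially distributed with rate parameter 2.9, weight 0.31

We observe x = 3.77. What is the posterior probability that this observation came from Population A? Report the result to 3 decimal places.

0.890

P(component k | x) = P(Z=k)·f_k(x) / marginal(x), where marginal(x) = Σ_j P(Z=j)·f_j(x).
Component likelihoods at x = 3.77:
  p_A = 0.3·e^(−0.3·3.77) = 0.3·e^(−1.1310) = 0.0968131
  p_B = 1.3·e^(−1.3·3.77) = 1.3·e^(−4.9010) = 0.00967088
  p_C = 2.8·e^(−2.8·3.77) = 2.8·e^(−10.5560) = 7.2903e-05
  p_D = 2.9·e^(−2.9·3.77) = 2.9·e^(−10.9330) = 5.17913e-05
Multiply by the mixture weights:
  P(Z=A)·p_A = 0.26 × 0.0968131 = 0.0251714
  P(Z=B)·p_B = 0.32 × 0.00967088 = 0.00309468
  P(Z=C)·p_C = 0.11 × 7.2903e-05 = 8.01933e-06
  P(Z=D)·p_D = 0.31 × 5.17913e-05 = 1.60553e-05
Sum: 0.0251714 + 0.00309468 + 8.01933e-06 + 1.60553e-05 = 0.0282902
So the posterior for Population A is 0.0251714 / 0.0282902 ≈ 0.890.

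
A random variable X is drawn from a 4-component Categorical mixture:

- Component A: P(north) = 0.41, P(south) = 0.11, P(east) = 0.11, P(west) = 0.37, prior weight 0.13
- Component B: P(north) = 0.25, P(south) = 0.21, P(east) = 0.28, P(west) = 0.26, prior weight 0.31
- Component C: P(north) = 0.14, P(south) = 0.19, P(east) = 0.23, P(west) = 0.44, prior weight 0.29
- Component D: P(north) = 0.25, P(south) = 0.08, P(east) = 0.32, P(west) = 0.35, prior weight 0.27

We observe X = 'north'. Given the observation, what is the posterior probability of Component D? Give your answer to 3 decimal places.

0.283

The responsibility of component k is π_k f_k(x) divided by Σ_j π_j f_j(x).
Component likelihoods at x = 'north':
  p_A = P(north | comp) = 0.41
  p_B = P(north | comp) = 0.25
  p_C = P(north | comp) = 0.14
  p_D = P(north | comp) = 0.25
Weight by the priors:
  π_A·p_A = 0.13 × 0.41 = 0.0533
  π_B·p_B = 0.31 × 0.25 = 0.0775
  π_C·p_C = 0.29 × 0.14 = 0.0406
  π_D·p_D = 0.27 × 0.25 = 0.0675
Normaliser: 0.0533 + 0.0775 + 0.0406 + 0.0675 = 0.2389
P(Component D | x) ≈ 0.283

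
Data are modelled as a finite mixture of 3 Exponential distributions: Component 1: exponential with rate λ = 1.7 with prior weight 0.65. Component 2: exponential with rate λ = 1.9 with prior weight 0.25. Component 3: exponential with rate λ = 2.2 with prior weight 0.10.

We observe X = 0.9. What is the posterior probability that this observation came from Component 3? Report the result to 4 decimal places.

Posterior ∝ prior × likelihood, so P(k | x) ∝ π_k f_k(x); normalise over all components.
Exponential densities:
  f_1 = 1.7·e^(−1.7·0.9) = 1.7·e^(−1.5300) = 0.368111
  f_2 = 1.9·e^(−1.9·0.9) = 1.9·e^(−1.7100) = 0.343645
  f_3 = 2.2·e^(−2.2·0.9) = 2.2·e^(−1.9800) = 0.303752
Unnormalised posteriors:
  π_1·f_1 = 0.65 × 0.368111 = 0.239272
  π_2·f_2 = 0.25 × 0.343645 = 0.0859113
  π_3·f_3 = 0.10 × 0.303752 = 0.0303752
Normaliser: 0.239272 + 0.0859113 + 0.0303752 = 0.355558
Responsibility of Component 3: 0.0303752 / 0.355558 ≈ 0.0854

0.0854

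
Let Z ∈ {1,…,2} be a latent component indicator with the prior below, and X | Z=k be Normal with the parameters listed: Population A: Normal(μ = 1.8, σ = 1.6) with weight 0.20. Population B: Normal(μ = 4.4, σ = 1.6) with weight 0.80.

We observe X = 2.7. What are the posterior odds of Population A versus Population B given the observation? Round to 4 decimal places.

0.3753

Posterior odds = (P(Z=i) f_i(x)) / (P(Z=j) f_j(x)); the normalising sum cancels.
Normal densities:
  L_A = (1/(1.6·√(2π)))·exp(−(2.7−1.8)²/(2·1.6²)) = 0.249339·exp(-0.15820) = 0.212855
  L_B = (1/(1.6·√(2π)))·exp(−(2.7−4.4)²/(2·1.6²)) = 0.249339·exp(-0.56445) = 0.141792
Posterior odds = (P(Z=A)·L_A) / (P(Z=B)·L_B) = (0.20·0.212855) / (0.80·0.141792) = 0.0425709 / 0.113433 ≈ 0.3753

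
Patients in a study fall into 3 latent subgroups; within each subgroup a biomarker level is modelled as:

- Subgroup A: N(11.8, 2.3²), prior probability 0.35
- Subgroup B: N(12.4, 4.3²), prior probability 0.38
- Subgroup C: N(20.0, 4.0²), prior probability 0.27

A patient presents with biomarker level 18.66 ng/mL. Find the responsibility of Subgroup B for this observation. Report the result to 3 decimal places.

Posterior ∝ prior × likelihood, so P(k | x) ∝ P(Z=k) f_k(x); normalise over all components.
Normal densities:
  p_A = (1/(2.3·√(2π)))·exp(−(18.66−11.8)²/(2·2.3²)) = 0.173453·exp(-4.44798) = 0.00202979
  p_B = (1/(4.3·√(2π)))·exp(−(18.66−12.4)²/(2·4.3²)) = 0.092777·exp(-1.05970) = 0.032153
  p_C = (1/(4.0·√(2π)))·exp(−(18.66−20.0)²/(2·4.0²)) = 0.099736·exp(-0.05611) = 0.0942933
Multiply by the mixture weights:
  P(Z=A)·p_A = 0.35 × 0.00202979 = 0.000710425
  P(Z=B)·p_B = 0.38 × 0.032153 = 0.0122181
  P(Z=C)·p_C = 0.27 × 0.0942933 = 0.0254592
Evidence: 0.000710425 + 0.0122181 + 0.0254592 = 0.0383877
Responsibility of Subgroup B: 0.0122181 / 0.0383877 ≈ 0.318

0.318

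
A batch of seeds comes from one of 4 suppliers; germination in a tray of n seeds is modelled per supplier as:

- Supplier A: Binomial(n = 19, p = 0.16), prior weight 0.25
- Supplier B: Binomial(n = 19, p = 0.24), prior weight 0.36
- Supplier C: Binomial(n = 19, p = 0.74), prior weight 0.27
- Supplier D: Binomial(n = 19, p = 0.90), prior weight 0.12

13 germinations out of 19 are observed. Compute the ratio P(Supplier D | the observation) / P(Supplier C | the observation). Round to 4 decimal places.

Since P(k|x) ∝ w_k f_k(x), the posterior odds are w_i f_i(x) / (w_j f_j(x)).
Binomial probabilities:
  L_A = 4.29257e-07
  L_B = 4.58257e-05
  L_C = 0.167238
  L_D = 0.00689659
Odds = (0.12/0.27) × (0.00689659/0.167238) = 0.444444 × 0.0412382 ≈ 0.0183

0.0183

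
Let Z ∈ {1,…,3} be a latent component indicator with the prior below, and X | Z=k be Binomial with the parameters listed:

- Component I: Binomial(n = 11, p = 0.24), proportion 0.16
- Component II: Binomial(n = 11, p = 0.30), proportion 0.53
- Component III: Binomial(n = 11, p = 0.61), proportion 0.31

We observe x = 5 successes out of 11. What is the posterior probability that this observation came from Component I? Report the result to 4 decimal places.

By Bayes' theorem, P(k | x) = P(Z=k) f_k(x) / Σ_j P(Z=j) f_j(x).
Binomial probabilities:
  f_I = C(11,5)·0.24^5·0.76^6 = 462·0.000796262·0.1927 = 0.0708891
  f_II = C(11,5)·0.30^5·0.70^6 = 462·0.00243·0.117649 = 0.13208
  f_III = C(11,5)·0.61^5·0.39^6 = 462·0.0844596·0.00351874 = 0.137303
Unnormalised posteriors:
  P(Z=I)·f_I = 0.16 × 0.0708891 = 0.0113423
  P(Z=II)·f_II = 0.53 × 0.13208 = 0.0700023
  P(Z=III)·f_III = 0.31 × 0.137303 = 0.0425638
Marginal: 0.0113423 + 0.0700023 + 0.0425638 = 0.123908
P(Component I | data) = 0.0113423 / 0.123908 ≈ 0.0915

0.0915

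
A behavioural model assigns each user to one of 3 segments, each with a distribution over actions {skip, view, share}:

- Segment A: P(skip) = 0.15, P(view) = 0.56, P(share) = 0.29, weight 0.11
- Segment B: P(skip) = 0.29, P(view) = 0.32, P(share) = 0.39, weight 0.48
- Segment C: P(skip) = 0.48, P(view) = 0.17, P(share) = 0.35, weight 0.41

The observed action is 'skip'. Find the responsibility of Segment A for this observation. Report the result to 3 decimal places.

0.047

Apply Bayes' rule: the posterior for each component is proportional to its prior times its likelihood at x.
Evaluate each component's likelihood at the observed value:
  p_A = 0.15
  p_B = 0.29
  p_C = 0.48
Multiply by the mixture weights:
  P(Z=A)·p_A = 0.11 × 0.15 = 0.0165
  P(Z=B)·p_B = 0.48 × 0.29 = 0.1392
  P(Z=C)·p_C = 0.41 × 0.48 = 0.1968
Marginal: 0.0165 + 0.1392 + 0.1968 = 0.3525
Responsibility of Segment A: 0.0165 / 0.3525 ≈ 0.047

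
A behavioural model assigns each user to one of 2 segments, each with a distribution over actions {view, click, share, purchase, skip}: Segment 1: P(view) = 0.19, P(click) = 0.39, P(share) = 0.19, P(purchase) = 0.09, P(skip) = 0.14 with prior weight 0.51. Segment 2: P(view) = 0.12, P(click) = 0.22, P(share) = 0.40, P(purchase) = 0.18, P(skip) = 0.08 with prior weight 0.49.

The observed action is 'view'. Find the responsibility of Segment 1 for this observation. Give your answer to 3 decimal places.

By Bayes' theorem, P(k | x) = π_k f_k(x) / Σ_j π_j f_j(x).
Component likelihoods at x = 'view':
  L_1 = P(view | comp) = 0.19
  L_2 = P(view | comp) = 0.12
Prior × likelihood for each component:
  π_1·L_1 = 0.51 × 0.19 = 0.0969
  π_2·L_2 = 0.49 × 0.12 = 0.0588
Evidence: 0.0969 + 0.0588 = 0.1557
So the posterior for Segment 1 is 0.0969 / 0.1557 ≈ 0.622.

0.622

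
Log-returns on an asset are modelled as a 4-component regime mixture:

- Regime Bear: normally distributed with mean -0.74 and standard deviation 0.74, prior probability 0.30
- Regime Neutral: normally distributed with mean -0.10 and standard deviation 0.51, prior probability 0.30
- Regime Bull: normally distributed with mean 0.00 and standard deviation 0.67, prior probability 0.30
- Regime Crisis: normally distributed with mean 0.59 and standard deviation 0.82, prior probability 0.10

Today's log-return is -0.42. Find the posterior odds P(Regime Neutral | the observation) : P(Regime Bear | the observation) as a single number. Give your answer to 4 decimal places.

1.3085

Since P(k|x) ∝ π_k f_k(x), the posterior odds are π_i f_i(x) / (π_j f_j(x)).
Component likelihoods at x = -0.42:
  L_Bear = (1/(0.74·√(2π)))·exp(−(-0.42−-0.74)²/(2·0.74²)) = 0.539111·exp(-0.09350) = 0.49099
  L_Neutral = (1/(0.51·√(2π)))·exp(−(-0.42−-0.10)²/(2·0.51²)) = 0.782240·exp(-0.19685) = 0.642466
  L_Bull = (1/(0.67·√(2π)))·exp(−(-0.42−0.00)²/(2·0.67²)) = 0.595436·exp(-0.19648) = 0.489221
  L_Crisis = (1/(0.82·√(2π)))·exp(−(-0.42−0.59)²/(2·0.82²)) = 0.486515·exp(-0.75855) = 0.227857
0.19274 / 0.147297 ≈ 1.3085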